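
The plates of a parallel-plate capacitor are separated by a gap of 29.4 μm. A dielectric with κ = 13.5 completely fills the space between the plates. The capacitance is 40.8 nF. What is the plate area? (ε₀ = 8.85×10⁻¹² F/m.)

A ≈ 100 cm²

A = Cd/(κε₀) = 4.08×10⁻⁸ × 2.94×10⁻⁵ / (13.5 × 8.85×10⁻¹²) = 1.00×10⁻² m².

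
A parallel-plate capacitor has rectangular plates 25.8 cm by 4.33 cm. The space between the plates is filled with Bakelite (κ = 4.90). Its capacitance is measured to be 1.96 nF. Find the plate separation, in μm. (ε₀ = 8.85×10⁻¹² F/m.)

247 μm

A = 25.8 × 4.33 cm² = 1.12×10⁻² m².
d = κε₀A/C = 4.90 × 8.85×10⁻¹² × 1.12×10⁻² / 1.96×10⁻⁹ = 2.47×10⁻⁴ m.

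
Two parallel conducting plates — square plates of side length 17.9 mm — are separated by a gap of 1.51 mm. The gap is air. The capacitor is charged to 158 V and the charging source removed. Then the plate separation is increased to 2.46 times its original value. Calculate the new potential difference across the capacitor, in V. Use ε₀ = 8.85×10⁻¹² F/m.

389 V

A = (17.9 mm)² = 3.20×10⁻⁴ m².
Initially C₁ = ε₀A/d = 8.85×10⁻¹² × 3.20×10⁻⁴ / 1.51×10⁻³ = 1.88×10⁻¹² F.
V₁ = 1.58×10² V.
Isolated ⇒ Q is held fixed. C₂ = 0.407 C₁ and V = Q/C, so V₂/V₁ = C₁/C₂ = 2.46.
V₂ = 2.46 × 1.58×10² = 3.89×10² V.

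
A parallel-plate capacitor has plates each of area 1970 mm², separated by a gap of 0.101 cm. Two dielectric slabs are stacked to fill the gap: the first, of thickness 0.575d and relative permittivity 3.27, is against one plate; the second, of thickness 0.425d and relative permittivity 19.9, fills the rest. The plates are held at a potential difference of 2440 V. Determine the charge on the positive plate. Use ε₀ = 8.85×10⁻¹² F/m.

214 nC

A = 1970 mm² = 1.97×10⁻³ m².
Stacked slabs ⇒ two capacitors in series, each with the full plate area.
C₁ = κ₁ε₀A/d₁ = 3.27 × 8.85×10⁻¹² × 1.97×10⁻³ / 5.81×10⁻⁴ = 9.82×10⁻¹¹ F.
C₂ = κ₂ε₀A/d₂ = 19.9 × 8.85×10⁻¹² × 1.97×10⁻³ / 4.29×10⁻⁴ = 8.08×10⁻¹⁰ F.
C = (1/C₁ + 1/C₂)⁻¹ = 8.75×10⁻¹¹ F.
Q = CV = 8.75×10⁻¹¹ × 2440 = 2.14×10⁻⁷ C.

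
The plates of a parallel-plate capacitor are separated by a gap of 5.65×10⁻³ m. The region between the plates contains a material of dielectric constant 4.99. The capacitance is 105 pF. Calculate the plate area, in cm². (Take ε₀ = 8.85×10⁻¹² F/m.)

A = Cd/(κε₀) = 1.05×10⁻¹⁰ × 5.65×10⁻³ / (4.99 × 8.85×10⁻¹²) = 1.34×10⁻² m².

A ≈ 134 cm²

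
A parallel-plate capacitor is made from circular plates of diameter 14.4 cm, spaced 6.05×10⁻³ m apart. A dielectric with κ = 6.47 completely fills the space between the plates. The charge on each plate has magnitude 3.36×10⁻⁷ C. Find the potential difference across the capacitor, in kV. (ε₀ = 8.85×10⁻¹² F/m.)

A = π(14.4/2 cm)² = 1.63×10⁻² m².
C = κε₀A/d = 6.47 × 8.85×10⁻¹² × 1.63×10⁻² / 6.05×10⁻³ = 1.54×10⁻¹⁰ F.
V = Q/C = 3.36×10⁻⁷ / 1.54×10⁻¹⁰ = 2.18×10³ V.

V ≈ 2.18 kV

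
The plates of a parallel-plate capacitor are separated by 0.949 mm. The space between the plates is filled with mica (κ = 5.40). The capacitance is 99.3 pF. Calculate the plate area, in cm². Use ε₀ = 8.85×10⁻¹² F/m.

A = Cd/(κε₀) = 9.93×10⁻¹¹ × 9.49×10⁻⁴ / (5.40 × 8.85×10⁻¹²) = 1.97×10⁻³ m².

19.7 cm²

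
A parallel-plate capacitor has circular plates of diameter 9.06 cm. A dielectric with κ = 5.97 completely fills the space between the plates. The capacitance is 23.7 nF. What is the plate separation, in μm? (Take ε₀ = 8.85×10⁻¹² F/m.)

A = π(9.06/2 cm)² = 6.45×10⁻³ m².
d = κε₀A/C = 5.97 × 8.85×10⁻¹² × 6.45×10⁻³ / 2.37×10⁻⁸ = 1.44×10⁻⁵ m.

d ≈ 14.4 μm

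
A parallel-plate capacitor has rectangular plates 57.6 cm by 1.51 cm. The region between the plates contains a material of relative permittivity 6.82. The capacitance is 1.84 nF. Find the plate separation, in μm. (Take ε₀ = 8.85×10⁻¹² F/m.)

A = 57.6 × 1.51 cm² = 8.70×10⁻³ m².
d = κε₀A/C = 6.82 × 8.85×10⁻¹² × 8.70×10⁻³ / 1.84×10⁻⁹ = 2.85×10⁻⁴ m.

285 μm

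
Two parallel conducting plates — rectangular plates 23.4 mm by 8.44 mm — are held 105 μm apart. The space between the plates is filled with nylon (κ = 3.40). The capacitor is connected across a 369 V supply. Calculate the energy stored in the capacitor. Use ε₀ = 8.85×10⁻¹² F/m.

3.85 μJ

A = 23.4 × 8.44 mm² = 1.97×10⁻⁴ m².
C = κε₀A/d = 3.40 × 8.85×10⁻¹² × 1.97×10⁻⁴ / 1.05×10⁻⁴ = 5.66×10⁻¹¹ F.
U = ½CV² = ½ × 5.66×10⁻¹¹ × (369)² = 3.85×10⁻⁶ J.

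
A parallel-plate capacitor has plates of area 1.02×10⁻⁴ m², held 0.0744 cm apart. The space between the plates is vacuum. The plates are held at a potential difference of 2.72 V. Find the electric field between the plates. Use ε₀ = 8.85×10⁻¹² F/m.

E = V/d = 2.72 / 7.44×10⁻⁴ = 3.66×10³ V/m.

E ≈ 3.66 V/mm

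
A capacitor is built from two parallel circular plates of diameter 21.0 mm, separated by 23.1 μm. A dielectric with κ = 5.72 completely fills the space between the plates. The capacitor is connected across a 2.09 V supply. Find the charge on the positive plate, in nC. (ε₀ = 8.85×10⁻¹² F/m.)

1.59 nC

A = π(21.0/2 mm)² = 3.46×10⁻⁴ m².
C = κε₀A/d = 5.72 × 8.85×10⁻¹² × 3.46×10⁻⁴ / 2.31×10⁻⁵ = 7.59×10⁻¹⁰ F.
Q = CV = 7.59×10⁻¹⁰ × 2.09 = 1.59×10⁻⁹ C.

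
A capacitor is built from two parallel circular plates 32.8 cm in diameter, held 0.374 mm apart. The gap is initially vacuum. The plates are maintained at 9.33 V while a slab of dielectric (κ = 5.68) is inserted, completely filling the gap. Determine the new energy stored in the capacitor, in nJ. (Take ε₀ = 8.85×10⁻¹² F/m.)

U ≈ 494 nJ

A = π(32.8/2 cm)² = 8.45×10⁻² m².
Initially C₁ = ε₀A/d = 8.85×10⁻¹² × 8.45×10⁻² / 3.74×10⁻⁴ = 2.00×10⁻⁹ F.
U₁ = 8.70×10⁻⁸ J.
Battery connected ⇒ V is held fixed. C₂ = 5.68 C₁ and U = ½CV², so U₂/U₁ = C₂/C₁ = 5.68.
U₂ = 5.68 × 8.70×10⁻⁸ = 4.94×10⁻⁷ J.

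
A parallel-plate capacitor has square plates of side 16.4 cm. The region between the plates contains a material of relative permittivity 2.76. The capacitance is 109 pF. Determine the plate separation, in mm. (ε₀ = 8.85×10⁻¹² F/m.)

A = (16.4 cm)² = 2.69×10⁻² m².
d = κε₀A/C = 2.76 × 8.85×10⁻¹² × 2.69×10⁻² / 1.09×10⁻¹⁰ = 6.03×10⁻³ m.

6.03 mm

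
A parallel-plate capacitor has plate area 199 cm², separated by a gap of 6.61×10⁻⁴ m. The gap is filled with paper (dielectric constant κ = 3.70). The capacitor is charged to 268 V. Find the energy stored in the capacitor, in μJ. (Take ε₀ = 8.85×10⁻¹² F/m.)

A = 199 cm² = 1.99×10⁻² m².
C = κε₀A/d = 3.70 × 8.85×10⁻¹² × 1.99×10⁻² / 6.61×10⁻⁴ = 9.86×10⁻¹⁰ F.
U = ½CV² = ½ × 9.86×10⁻¹⁰ × (268)² = 3.54×10⁻⁵ J.

35.4 μJ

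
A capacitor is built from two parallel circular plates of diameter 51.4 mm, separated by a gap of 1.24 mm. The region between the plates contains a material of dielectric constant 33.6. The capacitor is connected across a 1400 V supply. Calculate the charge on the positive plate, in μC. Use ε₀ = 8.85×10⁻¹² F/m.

Q ≈ 0.697 μC

A = π(51.4/2 mm)² = 2.07×10⁻³ m².
C = κε₀A/d = 33.6 × 8.85×10⁻¹² × 2.07×10⁻³ / 1.24×10⁻³ = 4.98×10⁻¹⁰ F.
Q = CV = 4.98×10⁻¹⁰ × 1400 = 6.97×10⁻⁷ C.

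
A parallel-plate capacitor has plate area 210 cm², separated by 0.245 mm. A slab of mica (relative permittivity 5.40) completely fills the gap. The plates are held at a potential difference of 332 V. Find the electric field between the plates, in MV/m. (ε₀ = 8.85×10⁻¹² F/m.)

1.36 MV/m

E = V/d = 332 / 2.45×10⁻⁴ = 1.36×10⁶ V/m.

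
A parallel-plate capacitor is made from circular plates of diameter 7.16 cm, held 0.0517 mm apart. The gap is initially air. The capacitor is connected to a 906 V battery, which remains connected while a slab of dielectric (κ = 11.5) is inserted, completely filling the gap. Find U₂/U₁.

Battery connected ⇒ V is held fixed.
C₂ = 11.5 C₁ and U = ½CV², so U₂/U₁ = C₂/C₁ = 11.5.

U₂/U₁ ≈ 11.5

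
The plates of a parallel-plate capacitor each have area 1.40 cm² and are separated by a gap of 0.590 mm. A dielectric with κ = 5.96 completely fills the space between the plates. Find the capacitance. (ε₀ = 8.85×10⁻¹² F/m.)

A = 1.40 cm² = 1.40×10⁻⁴ m².
C = κε₀A/d = 5.96 × 8.85×10⁻¹² × 1.40×10⁻⁴ / 5.90×10⁻⁴ = 1.25×10⁻¹¹ F.

C ≈ 12.5 pF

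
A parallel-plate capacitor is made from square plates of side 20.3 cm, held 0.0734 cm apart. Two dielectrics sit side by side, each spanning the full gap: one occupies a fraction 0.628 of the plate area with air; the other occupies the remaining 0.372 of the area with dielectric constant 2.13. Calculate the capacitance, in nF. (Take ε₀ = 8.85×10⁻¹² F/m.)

A = (20.3 cm)² = 4.12×10⁻² m².
Side-by-side slabs ⇒ two capacitors in parallel, each spanning the full gap.
C₁ = κ₁ε₀A₁/d = 1.00 × 8.85×10⁻¹² × 2.59×10⁻² / 7.34×10⁻⁴ = 3.12×10⁻¹⁰ F.
C₂ = κ₂ε₀A₂/d = 2.13 × 8.85×10⁻¹² × 1.53×10⁻² / 7.34×10⁻⁴ = 3.94×10⁻¹⁰ F.
C = C₁ + C₂ = 7.06×10⁻¹⁰ F.

0.706 nF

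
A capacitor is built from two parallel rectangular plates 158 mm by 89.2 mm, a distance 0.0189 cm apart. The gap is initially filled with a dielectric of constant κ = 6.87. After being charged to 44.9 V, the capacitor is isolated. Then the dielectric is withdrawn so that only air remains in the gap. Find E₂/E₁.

Isolated ⇒ Q is held fixed.
V₂ = Q/C₂ = V₁/0.146; E = V/d, so E₂/E₁ = (V₂/V₁)(d₁/d₂) = 6.87.

6.87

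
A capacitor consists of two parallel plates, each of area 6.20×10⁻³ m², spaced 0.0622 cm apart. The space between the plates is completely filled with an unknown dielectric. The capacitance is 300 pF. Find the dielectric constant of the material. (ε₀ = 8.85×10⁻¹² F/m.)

κ = Cd/(ε₀A) = 3.00×10⁻¹⁰ × 6.22×10⁻⁴ / (8.85×10⁻¹² × 6.20×10⁻³) = 3.40.

κ ≈ 3.40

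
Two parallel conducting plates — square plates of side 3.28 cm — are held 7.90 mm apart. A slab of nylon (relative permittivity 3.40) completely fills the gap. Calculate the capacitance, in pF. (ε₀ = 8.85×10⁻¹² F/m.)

A = (3.28 cm)² = 1.08×10⁻³ m².
C = κε₀A/d = 3.40 × 8.85×10⁻¹² × 1.08×10⁻³ / 7.90×10⁻³ = 4.10×10⁻¹² F.

C ≈ 4.10 pF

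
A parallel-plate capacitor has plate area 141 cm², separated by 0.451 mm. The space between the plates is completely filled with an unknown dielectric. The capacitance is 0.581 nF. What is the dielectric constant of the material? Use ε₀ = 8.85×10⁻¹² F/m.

κ ≈ 2.10

A = 141 cm² = 1.41×10⁻² m².
κ = Cd/(ε₀A) = 5.81×10⁻¹⁰ × 4.51×10⁻⁴ / (8.85×10⁻¹² × 1.41×10⁻²) = 2.10.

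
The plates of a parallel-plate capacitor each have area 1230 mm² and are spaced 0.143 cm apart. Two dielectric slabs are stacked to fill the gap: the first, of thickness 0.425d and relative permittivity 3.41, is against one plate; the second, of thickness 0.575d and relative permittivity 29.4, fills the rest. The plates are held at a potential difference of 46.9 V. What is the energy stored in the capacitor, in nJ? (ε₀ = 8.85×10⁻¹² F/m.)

58.1 nJ

A = 1230 mm² = 1.23×10⁻³ m².
Stacked slabs ⇒ two capacitors in series, each with the full plate area.
C₁ = κ₁ε₀A/d₁ = 3.41 × 8.85×10⁻¹² × 1.23×10⁻³ / 6.08×10⁻⁴ = 6.11×10⁻¹¹ F.
C₂ = κ₂ε₀A/d₂ = 29.4 × 8.85×10⁻¹² × 1.23×10⁻³ / 8.22×10⁻⁴ = 3.89×10⁻¹⁰ F.
C = (1/C₁ + 1/C₂)⁻¹ = 5.28×10⁻¹¹ F.
U = ½CV² = ½ × 5.28×10⁻¹¹ × (46.9)² = 5.81×10⁻⁸ J.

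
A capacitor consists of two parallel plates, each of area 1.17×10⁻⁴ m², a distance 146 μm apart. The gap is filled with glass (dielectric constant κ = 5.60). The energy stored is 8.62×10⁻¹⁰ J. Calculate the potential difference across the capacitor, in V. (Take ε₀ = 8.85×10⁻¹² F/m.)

C = κε₀A/d = 5.60 × 8.85×10⁻¹² × 1.17×10⁻⁴ / 1.46×10⁻⁴ = 3.97×10⁻¹¹ F.
V = √(2U/C) = √(2 × 8.62×10⁻¹⁰ / 3.97×10⁻¹¹) = 6.59 V.

6.59 V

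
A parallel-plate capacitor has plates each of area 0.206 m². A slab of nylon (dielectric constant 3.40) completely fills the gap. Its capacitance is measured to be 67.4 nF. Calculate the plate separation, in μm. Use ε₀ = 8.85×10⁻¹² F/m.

d = κε₀A/C = 3.40 × 8.85×10⁻¹² × 0.206 / 6.74×10⁻⁸ = 9.20×10⁻⁵ m.

92.0 μm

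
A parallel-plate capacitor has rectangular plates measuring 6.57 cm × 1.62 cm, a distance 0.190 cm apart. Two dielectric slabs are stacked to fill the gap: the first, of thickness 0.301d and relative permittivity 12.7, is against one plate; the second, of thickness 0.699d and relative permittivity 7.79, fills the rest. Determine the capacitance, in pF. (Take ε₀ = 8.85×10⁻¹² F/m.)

A = 6.57 × 1.62 cm² = 1.06×10⁻³ m².
Stacked slabs ⇒ two capacitors in series, each with the full plate area.
C₁ = κ₁ε₀A/d₁ = 12.7 × 8.85×10⁻¹² × 1.06×10⁻³ / 5.72×10⁻⁴ = 2.09×10⁻¹⁰ F.
C₂ = κ₂ε₀A/d₂ = 7.79 × 8.85×10⁻¹² × 1.06×10⁻³ / 1.33×10⁻³ = 5.52×10⁻¹¹ F.
C = (1/C₁ + 1/C₂)⁻¹ = 4.37×10⁻¹¹ F.

C ≈ 43.7 pF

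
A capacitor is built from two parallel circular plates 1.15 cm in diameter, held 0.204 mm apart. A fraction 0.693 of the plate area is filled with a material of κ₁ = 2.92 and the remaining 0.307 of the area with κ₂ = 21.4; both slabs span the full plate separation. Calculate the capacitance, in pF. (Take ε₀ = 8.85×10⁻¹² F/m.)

38.7 pF

A = π(1.15/2 cm)² = 1.04×10⁻⁴ m².
Side-by-side slabs ⇒ two capacitors in parallel, each spanning the full gap.
C₁ = κ₁ε₀A₁/d = 2.92 × 8.85×10⁻¹² × 7.20×10⁻⁵ / 2.04×10⁻⁴ = 9.12×10⁻¹² F.
C₂ = κ₂ε₀A₂/d = 21.4 × 8.85×10⁻¹² × 3.19×10⁻⁵ / 2.04×10⁻⁴ = 2.96×10⁻¹¹ F.
C = C₁ + C₂ = 3.87×10⁻¹¹ F.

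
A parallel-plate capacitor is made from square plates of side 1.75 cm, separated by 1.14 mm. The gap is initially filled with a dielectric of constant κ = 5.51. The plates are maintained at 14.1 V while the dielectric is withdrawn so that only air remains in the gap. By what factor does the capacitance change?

0.181

C = κε₀A/d scales with κ, so C₂/C₁ = 1/κ = 1/5.51 = 0.181.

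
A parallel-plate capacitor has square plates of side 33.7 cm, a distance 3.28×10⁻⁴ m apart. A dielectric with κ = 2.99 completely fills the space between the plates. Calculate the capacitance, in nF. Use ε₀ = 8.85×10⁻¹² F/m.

C ≈ 9.16 nF

A = (33.7 cm)² = 0.114 m².
C = κε₀A/d = 2.99 × 8.85×10⁻¹² × 0.114 / 3.28×10⁻⁴ = 9.16×10⁻⁹ F.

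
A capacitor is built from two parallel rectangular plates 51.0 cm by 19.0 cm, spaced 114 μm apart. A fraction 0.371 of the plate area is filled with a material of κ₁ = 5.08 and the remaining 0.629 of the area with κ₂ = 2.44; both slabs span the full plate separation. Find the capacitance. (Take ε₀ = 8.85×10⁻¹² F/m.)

A = 51.0 × 19.0 cm² = 9.69×10⁻² m².
Side-by-side slabs ⇒ two capacitors in parallel, each spanning the full gap.
C₁ = κ₁ε₀A₁/d = 5.08 × 8.85×10⁻¹² × 3.59×10⁻² / 1.14×10⁻⁴ = 1.42×10⁻⁸ F.
C₂ = κ₂ε₀A₂/d = 2.44 × 8.85×10⁻¹² × 6.10×10⁻² / 1.14×10⁻⁴ = 1.15×10⁻⁸ F.
C = C₁ + C₂ = 2.57×10⁻⁸ F.

25.7 nF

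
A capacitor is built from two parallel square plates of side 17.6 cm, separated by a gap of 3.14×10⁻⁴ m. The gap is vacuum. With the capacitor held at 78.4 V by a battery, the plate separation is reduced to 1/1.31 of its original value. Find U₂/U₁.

1.31

Battery connected ⇒ V is held fixed.
C₂ = 1.31 C₁ and U = ½CV², so U₂/U₁ = C₂/C₁ = 1.31.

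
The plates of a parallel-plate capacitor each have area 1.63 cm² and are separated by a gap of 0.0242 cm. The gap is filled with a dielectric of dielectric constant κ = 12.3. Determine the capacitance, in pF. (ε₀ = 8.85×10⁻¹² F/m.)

A = 1.63 cm² = 1.63×10⁻⁴ m².
C = κε₀A/d = 12.3 × 8.85×10⁻¹² × 1.63×10⁻⁴ / 2.42×10⁻⁴ = 7.33×10⁻¹¹ F.

73.3 pF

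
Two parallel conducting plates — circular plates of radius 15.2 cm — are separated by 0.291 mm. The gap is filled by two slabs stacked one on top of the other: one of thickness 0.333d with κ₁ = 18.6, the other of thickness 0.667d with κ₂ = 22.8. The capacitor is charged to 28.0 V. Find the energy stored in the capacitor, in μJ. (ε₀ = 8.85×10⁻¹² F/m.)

A = π(15.2 cm)² = 7.26×10⁻² m².
Stacked slabs ⇒ two capacitors in series, each with the full plate area.
C₁ = κ₁ε₀A/d₁ = 18.6 × 8.85×10⁻¹² × 7.26×10⁻² / 9.69×10⁻⁵ = 1.23×10⁻⁷ F.
C₂ = κ₂ε₀A/d₂ = 22.8 × 8.85×10⁻¹² × 7.26×10⁻² / 1.94×10⁻⁴ = 7.55×10⁻⁸ F.
C = (1/C₁ + 1/C₂)⁻¹ = 4.68×10⁻⁸ F.
U = ½CV² = ½ × 4.68×10⁻⁸ × (28.0)² = 1.83×10⁻⁵ J.

U ≈ 18.3 μJ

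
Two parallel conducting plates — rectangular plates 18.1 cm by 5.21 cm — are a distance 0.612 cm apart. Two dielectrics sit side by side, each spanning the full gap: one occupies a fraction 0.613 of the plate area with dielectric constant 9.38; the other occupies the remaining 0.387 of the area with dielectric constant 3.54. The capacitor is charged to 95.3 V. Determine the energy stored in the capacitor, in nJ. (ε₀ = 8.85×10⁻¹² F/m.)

A = 18.1 × 5.21 cm² = 9.43×10⁻³ m².
Side-by-side slabs ⇒ two capacitors in parallel, each spanning the full gap.
C₁ = κ₁ε₀A₁/d = 9.38 × 8.85×10⁻¹² × 5.78×10⁻³ / 6.12×10⁻³ = 7.84×10⁻¹¹ F.
C₂ = κ₂ε₀A₂/d = 3.54 × 8.85×10⁻¹² × 3.65×10⁻³ / 6.12×10⁻³ = 1.87×10⁻¹¹ F.
C = C₁ + C₂ = 9.71×10⁻¹¹ F.
U = ½CV² = ½ × 9.71×10⁻¹¹ × (95.3)² = 4.41×10⁻⁷ J.

U ≈ 441 nJ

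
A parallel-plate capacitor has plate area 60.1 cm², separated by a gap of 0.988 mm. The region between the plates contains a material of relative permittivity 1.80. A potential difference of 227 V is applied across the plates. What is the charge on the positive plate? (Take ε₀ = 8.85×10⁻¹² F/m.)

Q ≈ 22.0 nC

A = 60.1 cm² = 6.01×10⁻³ m².
C = κε₀A/d = 1.80 × 8.85×10⁻¹² × 6.01×10⁻³ / 9.88×10⁻⁴ = 9.69×10⁻¹¹ F.
Q = CV = 9.69×10⁻¹¹ × 227 = 2.20×10⁻⁸ C.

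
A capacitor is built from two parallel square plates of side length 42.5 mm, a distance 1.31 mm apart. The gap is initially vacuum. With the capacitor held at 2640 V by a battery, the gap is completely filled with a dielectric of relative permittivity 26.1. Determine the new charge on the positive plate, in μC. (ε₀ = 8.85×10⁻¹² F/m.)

0.841 μC

A = (42.5 mm)² = 1.81×10⁻³ m².
Initially C₁ = ε₀A/d = 8.85×10⁻¹² × 1.81×10⁻³ / 1.31×10⁻³ = 1.22×10⁻¹¹ F.
Q₁ = 3.22×10⁻⁸ C.
Battery connected ⇒ V is held fixed. C₂ = 26.1 C₁ and Q = CV, so Q₂/Q₁ = C₂/C₁ = 26.1.
Q₂ = 26.1 × 3.22×10⁻⁸ = 8.41×10⁻⁷ C.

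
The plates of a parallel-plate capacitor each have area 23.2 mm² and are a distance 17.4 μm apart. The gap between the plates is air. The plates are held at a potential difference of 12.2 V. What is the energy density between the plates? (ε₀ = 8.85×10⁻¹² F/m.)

u ≈ 2.18 J/m³

E = V/d = 12.2 / 1.74×10⁻⁵ = 7.01×10⁵ V/m.
u = ½ε₀E² = ½ × 8.85×10⁻¹² × (7.01×10⁵)² = 2.18 J/m³.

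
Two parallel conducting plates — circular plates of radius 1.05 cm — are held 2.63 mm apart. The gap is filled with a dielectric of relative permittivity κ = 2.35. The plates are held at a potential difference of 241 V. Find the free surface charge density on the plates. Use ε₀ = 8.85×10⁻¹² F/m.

A = π(1.05 cm)² = 3.46×10⁻⁴ m².
C = κε₀A/d = 2.35 × 8.85×10⁻¹² × 3.46×10⁻⁴ / 2.63×10⁻³ = 2.74×10⁻¹² F.
σ = Q/A = CV/A = 2.74×10⁻¹² × 241 / 3.46×10⁻⁴ = 1.91×10⁻⁶ C/m².

1.91 μC/m²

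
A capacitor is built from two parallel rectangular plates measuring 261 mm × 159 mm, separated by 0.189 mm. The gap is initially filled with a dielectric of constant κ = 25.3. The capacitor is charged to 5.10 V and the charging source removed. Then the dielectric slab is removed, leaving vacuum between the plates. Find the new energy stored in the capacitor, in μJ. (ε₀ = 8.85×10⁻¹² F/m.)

A = 261 × 159 mm² = 4.15×10⁻² m².
Initially C₁ = κε₀A/d = 25.3 × 8.85×10⁻¹² × 4.15×10⁻² / 1.89×10⁻⁴ = 4.92×10⁻⁸ F.
U₁ = 6.39×10⁻⁷ J.
Isolated ⇒ Q is held fixed. C₂ = 0.0395 C₁ and U = Q²/(2C), so U₂/U₁ = C₁/C₂ = 25.3.
U₂ = 25.3 × 6.39×10⁻⁷ = 1.62×10⁻⁵ J.

U ≈ 16.2 μJ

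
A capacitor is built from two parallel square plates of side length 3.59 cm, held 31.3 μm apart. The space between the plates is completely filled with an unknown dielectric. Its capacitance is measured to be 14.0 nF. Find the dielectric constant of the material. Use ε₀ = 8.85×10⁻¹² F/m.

A = (3.59 cm)² = 1.29×10⁻³ m².
κ = Cd/(ε₀A) = 1.40×10⁻⁸ × 3.13×10⁻⁵ / (8.85×10⁻¹² × 1.29×10⁻³) = 38.4.

38.4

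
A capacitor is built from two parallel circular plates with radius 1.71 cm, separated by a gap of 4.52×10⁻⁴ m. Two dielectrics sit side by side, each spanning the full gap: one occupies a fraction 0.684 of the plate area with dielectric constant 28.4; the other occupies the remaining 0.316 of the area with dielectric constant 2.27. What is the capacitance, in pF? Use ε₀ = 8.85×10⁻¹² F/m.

C ≈ 362 pF

A = π(1.71 cm)² = 9.19×10⁻⁴ m².
Side-by-side slabs ⇒ two capacitors in parallel, each spanning the full gap.
C₁ = κ₁ε₀A₁/d = 28.4 × 8.85×10⁻¹² × 6.28×10⁻⁴ / 4.52×10⁻⁴ = 3.49×10⁻¹⁰ F.
C₂ = κ₂ε₀A₂/d = 2.27 × 8.85×10⁻¹² × 2.90×10⁻⁴ / 4.52×10⁻⁴ = 1.29×10⁻¹¹ F.
C = C₁ + C₂ = 3.62×10⁻¹⁰ F.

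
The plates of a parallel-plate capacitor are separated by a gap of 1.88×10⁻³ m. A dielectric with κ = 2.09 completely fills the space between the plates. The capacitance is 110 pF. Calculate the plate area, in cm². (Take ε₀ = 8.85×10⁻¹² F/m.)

A = Cd/(κε₀) = 1.10×10⁻¹⁰ × 1.88×10⁻³ / (2.09 × 8.85×10⁻¹²) = 1.12×10⁻² m².

A ≈ 112 cm²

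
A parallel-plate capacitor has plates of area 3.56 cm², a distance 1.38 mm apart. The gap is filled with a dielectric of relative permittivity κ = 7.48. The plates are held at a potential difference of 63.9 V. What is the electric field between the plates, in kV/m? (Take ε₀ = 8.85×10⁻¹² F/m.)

E = V/d = 63.9 / 1.38×10⁻³ = 4.63×10⁴ V/m.

E ≈ 46.3 kV/m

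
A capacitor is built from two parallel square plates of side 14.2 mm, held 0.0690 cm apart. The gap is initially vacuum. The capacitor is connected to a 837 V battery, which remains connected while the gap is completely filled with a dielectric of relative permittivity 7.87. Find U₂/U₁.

U₂/U₁ ≈ 7.87

Battery connected ⇒ V is held fixed.
C₂ = 7.87 C₁ and U = ½CV², so U₂/U₁ = C₂/C₁ = 7.87.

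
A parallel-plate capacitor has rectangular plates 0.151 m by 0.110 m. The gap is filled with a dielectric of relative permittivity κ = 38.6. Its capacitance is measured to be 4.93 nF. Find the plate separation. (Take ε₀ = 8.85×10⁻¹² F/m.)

d ≈ 1.15 mm

A = 0.151 × 0.110 m² = 1.66×10⁻² m².
d = κε₀A/C = 38.6 × 8.85×10⁻¹² × 1.66×10⁻² / 4.93×10⁻⁹ = 1.15×10⁻³ m.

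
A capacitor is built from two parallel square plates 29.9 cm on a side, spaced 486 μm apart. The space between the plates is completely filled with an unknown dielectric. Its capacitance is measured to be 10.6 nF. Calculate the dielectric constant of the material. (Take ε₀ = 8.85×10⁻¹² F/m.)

A = (29.9 cm)² = 8.94×10⁻² m².
κ = Cd/(ε₀A) = 1.06×10⁻⁸ × 4.86×10⁻⁴ / (8.85×10⁻¹² × 8.94×10⁻²) = 6.51.

κ ≈ 6.51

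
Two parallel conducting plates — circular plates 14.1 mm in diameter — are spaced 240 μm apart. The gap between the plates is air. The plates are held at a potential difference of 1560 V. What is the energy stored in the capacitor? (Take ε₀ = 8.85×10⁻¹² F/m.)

A = π(14.1/2 mm)² = 1.56×10⁻⁴ m².
C = ε₀A/d = 8.85×10⁻¹² × 1.56×10⁻⁴ / 2.40×10⁻⁴ = 5.76×10⁻¹² F.
U = ½CV² = ½ × 5.76×10⁻¹² × (1560)² = 7.01×10⁻⁶ J.

U ≈ 7.01 μJ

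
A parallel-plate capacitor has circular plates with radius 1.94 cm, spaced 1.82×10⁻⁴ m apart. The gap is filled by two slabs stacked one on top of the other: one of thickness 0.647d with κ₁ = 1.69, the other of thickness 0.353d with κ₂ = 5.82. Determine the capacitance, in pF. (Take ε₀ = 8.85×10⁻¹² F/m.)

C ≈ 130 pF

A = π(1.94 cm)² = 1.18×10⁻³ m².
Stacked slabs ⇒ two capacitors in series, each with the full plate area.
C₁ = κ₁ε₀A/d₁ = 1.69 × 8.85×10⁻¹² × 1.18×10⁻³ / 1.18×10⁻⁴ = 1.50×10⁻¹⁰ F.
C₂ = κ₂ε₀A/d₂ = 5.82 × 8.85×10⁻¹² × 1.18×10⁻³ / 6.42×10⁻⁵ = 9.48×10⁻¹⁰ F.
C = (1/C₁ + 1/C₂)⁻¹ = 1.30×10⁻¹⁰ F.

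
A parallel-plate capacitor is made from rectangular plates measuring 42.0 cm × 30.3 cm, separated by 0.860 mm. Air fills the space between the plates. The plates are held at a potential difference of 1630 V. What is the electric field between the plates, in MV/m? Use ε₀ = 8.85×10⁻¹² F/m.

1.90 MV/m

E = V/d = 1630 / 8.60×10⁻⁴ = 1.90×10⁶ V/m.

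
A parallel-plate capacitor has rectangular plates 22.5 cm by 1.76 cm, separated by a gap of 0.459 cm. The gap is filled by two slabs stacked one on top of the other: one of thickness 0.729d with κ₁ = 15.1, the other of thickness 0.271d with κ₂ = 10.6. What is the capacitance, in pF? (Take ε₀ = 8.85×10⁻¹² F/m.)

103 pF

A = 22.5 × 1.76 cm² = 3.96×10⁻³ m².
Stacked slabs ⇒ two capacitors in series, each with the full plate area.
C₁ = κ₁ε₀A/d₁ = 15.1 × 8.85×10⁻¹² × 3.96×10⁻³ / 3.35×10⁻³ = 1.58×10⁻¹⁰ F.
C₂ = κ₂ε₀A/d₂ = 10.6 × 8.85×10⁻¹² × 3.96×10⁻³ / 1.24×10⁻³ = 2.99×10⁻¹⁰ F.
C = (1/C₁ + 1/C₂)⁻¹ = 1.03×10⁻¹⁰ F.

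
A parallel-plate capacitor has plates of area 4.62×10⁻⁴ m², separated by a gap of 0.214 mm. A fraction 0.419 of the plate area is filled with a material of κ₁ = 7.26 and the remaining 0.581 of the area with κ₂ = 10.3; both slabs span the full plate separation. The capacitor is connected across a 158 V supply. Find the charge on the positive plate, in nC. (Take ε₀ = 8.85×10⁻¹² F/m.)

Q ≈ 27.2 nC

Side-by-side slabs ⇒ two capacitors in parallel, each spanning the full gap.
C₁ = κ₁ε₀A₁/d = 7.26 × 8.85×10⁻¹² × 1.94×10⁻⁴ / 2.14×10⁻⁴ = 5.81×10⁻¹¹ F.
C₂ = κ₂ε₀A₂/d = 10.3 × 8.85×10⁻¹² × 2.68×10⁻⁴ / 2.14×10⁻⁴ = 1.14×10⁻¹⁰ F.
C = C₁ + C₂ = 1.72×10⁻¹⁰ F.
Q = CV = 1.72×10⁻¹⁰ × 158 = 2.72×10⁻⁸ C.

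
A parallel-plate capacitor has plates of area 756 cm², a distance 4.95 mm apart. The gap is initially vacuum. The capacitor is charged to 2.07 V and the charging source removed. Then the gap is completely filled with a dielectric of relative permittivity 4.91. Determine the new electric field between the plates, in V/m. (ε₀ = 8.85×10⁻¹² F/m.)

A = 756 cm² = 7.56×10⁻² m².
Initially C₁ = ε₀A/d = 8.85×10⁻¹² × 7.56×10⁻² / 4.95×10⁻³ = 1.35×10⁻¹⁰ F.
E₁ = 4.18×10² V/m.
Isolated ⇒ Q is held fixed. V₂ = Q/C₂ = V₁/4.91; E = V/d, so E₂/E₁ = (V₂/V₁)(d₁/d₂) = 0.204.
E₂ = 0.204 × 4.18×10² = 85.2 V/m.

85.2 V/m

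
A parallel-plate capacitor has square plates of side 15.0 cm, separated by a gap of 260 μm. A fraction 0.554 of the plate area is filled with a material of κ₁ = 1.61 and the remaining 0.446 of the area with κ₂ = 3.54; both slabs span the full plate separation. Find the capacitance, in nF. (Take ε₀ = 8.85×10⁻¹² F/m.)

C ≈ 1.89 nF

A = (15.0 cm)² = 2.25×10⁻² m².
Side-by-side slabs ⇒ two capacitors in parallel, each spanning the full gap.
C₁ = κ₁ε₀A₁/d = 1.61 × 8.85×10⁻¹² × 1.25×10⁻² / 2.60×10⁻⁴ = 6.83×10⁻¹⁰ F.
C₂ = κ₂ε₀A₂/d = 3.54 × 8.85×10⁻¹² × 1.00×10⁻² / 2.60×10⁻⁴ = 1.21×10⁻⁹ F.
C = C₁ + C₂ = 1.89×10⁻⁹ F.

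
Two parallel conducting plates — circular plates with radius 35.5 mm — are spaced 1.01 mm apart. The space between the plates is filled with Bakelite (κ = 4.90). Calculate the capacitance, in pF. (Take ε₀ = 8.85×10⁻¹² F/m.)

A = π(35.5 mm)² = 3.96×10⁻³ m².
C = κε₀A/d = 4.90 × 8.85×10⁻¹² × 3.96×10⁻³ / 1.01×10⁻³ = 1.70×10⁻¹⁰ F.

170 pF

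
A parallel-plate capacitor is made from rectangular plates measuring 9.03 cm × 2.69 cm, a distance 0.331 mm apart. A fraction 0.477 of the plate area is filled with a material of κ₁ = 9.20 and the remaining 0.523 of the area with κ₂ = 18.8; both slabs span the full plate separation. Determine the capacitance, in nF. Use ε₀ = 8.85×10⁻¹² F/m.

C ≈ 0.924 nF

A = 9.03 × 2.69 cm² = 2.43×10⁻³ m².
Side-by-side slabs ⇒ two capacitors in parallel, each spanning the full gap.
C₁ = κ₁ε₀A₁/d = 9.20 × 8.85×10⁻¹² × 1.16×10⁻³ / 3.31×10⁻⁴ = 2.85×10⁻¹⁰ F.
C₂ = κ₂ε₀A₂/d = 18.8 × 8.85×10⁻¹² × 1.27×10⁻³ / 3.31×10⁻⁴ = 6.39×10⁻¹⁰ F.
C = C₁ + C₂ = 9.24×10⁻¹⁰ F.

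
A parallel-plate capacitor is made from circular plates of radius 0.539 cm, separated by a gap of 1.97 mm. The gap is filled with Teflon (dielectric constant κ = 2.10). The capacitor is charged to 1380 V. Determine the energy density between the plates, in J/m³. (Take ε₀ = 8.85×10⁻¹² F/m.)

E = V/d = 1380 / 1.97×10⁻³ = 7.01×10⁵ V/m.
u = ½κε₀E² = ½ × 2.10 × 8.85×10⁻¹² × (7.01×10⁵)² = 4.56 J/m³.

4.56 J/m³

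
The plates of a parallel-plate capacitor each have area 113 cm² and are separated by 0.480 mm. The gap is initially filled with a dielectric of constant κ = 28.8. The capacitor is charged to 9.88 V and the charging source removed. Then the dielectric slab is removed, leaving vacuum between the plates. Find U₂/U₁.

U₂/U₁ ≈ 28.8

Isolated ⇒ Q is held fixed.
C₂ = 0.0347 C₁ and U = Q²/(2C), so U₂/U₁ = C₁/C₂ = 28.8.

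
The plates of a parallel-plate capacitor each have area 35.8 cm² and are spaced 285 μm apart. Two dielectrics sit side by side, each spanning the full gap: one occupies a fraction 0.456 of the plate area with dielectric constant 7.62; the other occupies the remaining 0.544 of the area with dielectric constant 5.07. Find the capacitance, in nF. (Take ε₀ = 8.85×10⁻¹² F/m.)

A = 35.8 cm² = 3.58×10⁻³ m².
Side-by-side slabs ⇒ two capacitors in parallel, each spanning the full gap.
C₁ = κ₁ε₀A₁/d = 7.62 × 8.85×10⁻¹² × 1.63×10⁻³ / 2.85×10⁻⁴ = 3.86×10⁻¹⁰ F.
C₂ = κ₂ε₀A₂/d = 5.07 × 8.85×10⁻¹² × 1.95×10⁻³ / 2.85×10⁻⁴ = 3.07×10⁻¹⁰ F.
C = C₁ + C₂ = 6.93×10⁻¹⁰ F.

0.693 nF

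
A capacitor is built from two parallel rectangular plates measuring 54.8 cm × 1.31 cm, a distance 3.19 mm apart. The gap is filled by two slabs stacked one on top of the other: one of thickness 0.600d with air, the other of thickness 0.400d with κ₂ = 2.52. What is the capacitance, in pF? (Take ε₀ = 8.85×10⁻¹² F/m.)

26.2 pF

A = 54.8 × 1.31 cm² = 7.18×10⁻³ m².
Stacked slabs ⇒ two capacitors in series, each with the full plate area.
C₁ = κ₁ε₀A/d₁ = 1.00 × 8.85×10⁻¹² × 7.18×10⁻³ / 1.91×10⁻³ = 3.32×10⁻¹¹ F.
C₂ = κ₂ε₀A/d₂ = 2.52 × 8.85×10⁻¹² × 7.18×10⁻³ / 1.28×10⁻³ = 1.25×10⁻¹⁰ F.
C = (1/C₁ + 1/C₂)⁻¹ = 2.62×10⁻¹¹ F.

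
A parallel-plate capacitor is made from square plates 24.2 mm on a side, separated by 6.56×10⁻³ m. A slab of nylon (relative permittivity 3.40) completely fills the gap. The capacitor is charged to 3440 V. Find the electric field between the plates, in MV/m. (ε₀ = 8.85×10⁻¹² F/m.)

E = V/d = 3440 / 6.56×10⁻³ = 5.24×10⁵ V/m.

E ≈ 0.524 MV/m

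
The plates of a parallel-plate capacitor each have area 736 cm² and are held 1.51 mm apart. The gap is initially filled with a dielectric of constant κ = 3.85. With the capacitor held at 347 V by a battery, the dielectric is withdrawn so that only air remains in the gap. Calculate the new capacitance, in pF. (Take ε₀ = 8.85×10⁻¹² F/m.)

C ≈ 431 pF

A = 736 cm² = 7.36×10⁻² m².
Initially C₁ = κε₀A/d = 3.85 × 8.85×10⁻¹² × 7.36×10⁻² / 1.51×10⁻³ = 1.66×10⁻⁹ F.
C = κε₀A/d scales with κ, so C₂/C₁ = 1/κ = 1/3.85 = 0.260.
C₂ = 0.260 × 1.66×10⁻⁹ = 4.31×10⁻¹⁰ F.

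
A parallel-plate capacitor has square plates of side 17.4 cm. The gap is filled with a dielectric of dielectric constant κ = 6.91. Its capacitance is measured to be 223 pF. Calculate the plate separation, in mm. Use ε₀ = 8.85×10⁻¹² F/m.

8.30 mm

A = (17.4 cm)² = 3.03×10⁻² m².
d = κε₀A/C = 6.91 × 8.85×10⁻¹² × 3.03×10⁻² / 2.23×10⁻¹⁰ = 8.30×10⁻³ m.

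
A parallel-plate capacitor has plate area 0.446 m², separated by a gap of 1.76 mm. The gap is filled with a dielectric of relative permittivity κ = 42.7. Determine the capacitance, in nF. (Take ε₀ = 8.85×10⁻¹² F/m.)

95.8 nF

C = κε₀A/d = 42.7 × 8.85×10⁻¹² × 0.446 / 1.76×10⁻³ = 9.58×10⁻⁸ F.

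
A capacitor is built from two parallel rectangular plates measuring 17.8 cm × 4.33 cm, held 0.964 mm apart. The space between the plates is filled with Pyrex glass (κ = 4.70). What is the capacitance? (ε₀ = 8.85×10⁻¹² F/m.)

333 pF

A = 17.8 × 4.33 cm² = 7.71×10⁻³ m².
C = κε₀A/d = 4.70 × 8.85×10⁻¹² × 7.71×10⁻³ / 9.64×10⁻⁴ = 3.33×10⁻¹⁰ F.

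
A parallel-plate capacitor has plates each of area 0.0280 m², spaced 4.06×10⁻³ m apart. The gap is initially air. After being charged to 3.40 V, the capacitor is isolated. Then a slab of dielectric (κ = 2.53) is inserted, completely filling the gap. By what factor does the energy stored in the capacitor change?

Isolated ⇒ Q is held fixed.
C₂ = 2.53 C₁ and U = Q²/(2C), so U₂/U₁ = C₁/C₂ = 0.395.

0.395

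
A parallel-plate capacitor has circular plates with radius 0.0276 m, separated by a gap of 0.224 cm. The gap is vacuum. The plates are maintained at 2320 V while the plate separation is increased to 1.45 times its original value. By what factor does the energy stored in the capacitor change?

Battery connected ⇒ V is held fixed.
C₂ = 0.690 C₁ and U = ½CV², so U₂/U₁ = C₂/C₁ = 0.690.

U₂/U₁ ≈ 0.690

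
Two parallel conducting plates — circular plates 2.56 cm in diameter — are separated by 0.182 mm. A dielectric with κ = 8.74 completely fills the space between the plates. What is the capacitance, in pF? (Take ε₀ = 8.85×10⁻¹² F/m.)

C ≈ 219 pF

A = π(2.56/2 cm)² = 5.15×10⁻⁴ m².
C = κε₀A/d = 8.74 × 8.85×10⁻¹² × 5.15×10⁻⁴ / 1.82×10⁻⁴ = 2.19×10⁻¹⁰ F.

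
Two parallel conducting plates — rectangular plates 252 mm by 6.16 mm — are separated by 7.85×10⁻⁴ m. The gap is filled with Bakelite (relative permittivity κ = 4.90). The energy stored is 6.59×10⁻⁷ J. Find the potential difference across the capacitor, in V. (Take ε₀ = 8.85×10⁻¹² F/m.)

124 V

A = 252 × 6.16 mm² = 1.55×10⁻³ m².
C = κε₀A/d = 4.90 × 8.85×10⁻¹² × 1.55×10⁻³ / 7.85×10⁻⁴ = 8.58×10⁻¹¹ F.
V = √(2U/C) = √(2 × 6.59×10⁻⁷ / 8.58×10⁻¹¹) = 1.24×10² V.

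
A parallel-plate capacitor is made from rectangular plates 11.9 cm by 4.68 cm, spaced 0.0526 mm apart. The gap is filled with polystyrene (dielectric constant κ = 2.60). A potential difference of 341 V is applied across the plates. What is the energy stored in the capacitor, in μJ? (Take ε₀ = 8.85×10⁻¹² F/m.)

142 μJ

A = 11.9 × 4.68 cm² = 5.57×10⁻³ m².
C = κε₀A/d = 2.60 × 8.85×10⁻¹² × 5.57×10⁻³ / 5.26×10⁻⁵ = 2.44×10⁻⁹ F.
U = ½CV² = ½ × 2.44×10⁻⁹ × (341)² = 1.42×10⁻⁴ J.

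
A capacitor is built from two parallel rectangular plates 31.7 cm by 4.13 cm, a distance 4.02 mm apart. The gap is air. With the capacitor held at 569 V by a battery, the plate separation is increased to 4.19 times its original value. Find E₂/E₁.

Battery connected ⇒ V is held fixed.
E = V/d, so E₂/E₁ = d₁/d₂ = 0.239.

0.239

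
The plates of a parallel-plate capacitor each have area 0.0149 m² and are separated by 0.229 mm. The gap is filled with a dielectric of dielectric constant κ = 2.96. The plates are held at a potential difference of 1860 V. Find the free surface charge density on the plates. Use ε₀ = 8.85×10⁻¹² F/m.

C = κε₀A/d = 2.96 × 8.85×10⁻¹² × 1.49×10⁻² / 2.29×10⁻⁴ = 1.70×10⁻⁹ F.
σ = Q/A = CV/A = 1.70×10⁻⁹ × 1860 / 1.49×10⁻² = 2.13×10⁻⁴ C/m².

σ ≈ 21.3 nC/cm²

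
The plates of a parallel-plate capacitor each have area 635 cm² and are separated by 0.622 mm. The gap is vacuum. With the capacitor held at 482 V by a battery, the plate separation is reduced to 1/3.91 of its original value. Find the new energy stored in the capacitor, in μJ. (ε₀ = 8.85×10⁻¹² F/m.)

A = 635 cm² = 6.35×10⁻² m².
Initially C₁ = ε₀A/d = 8.85×10⁻¹² × 6.35×10⁻² / 6.22×10⁻⁴ = 9.03×10⁻¹⁰ F.
U₁ = 1.05×10⁻⁴ J.
Battery connected ⇒ V is held fixed. C₂ = 3.91 C₁ and U = ½CV², so U₂/U₁ = C₂/C₁ = 3.91.
U₂ = 3.91 × 1.05×10⁻⁴ = 4.10×10⁻⁴ J.

410 μJ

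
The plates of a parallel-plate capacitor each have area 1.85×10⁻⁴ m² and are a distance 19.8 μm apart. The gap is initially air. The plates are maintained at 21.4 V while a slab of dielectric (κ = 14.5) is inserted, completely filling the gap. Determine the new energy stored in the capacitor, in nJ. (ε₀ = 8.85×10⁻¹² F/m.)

Initially C₁ = ε₀A/d = 8.85×10⁻¹² × 1.85×10⁻⁴ / 1.98×10⁻⁵ = 8.27×10⁻¹¹ F.
U₁ = 1.89×10⁻⁸ J.
Battery connected ⇒ V is held fixed. C₂ = 14.5 C₁ and U = ½CV², so U₂/U₁ = C₂/C₁ = 14.5.
U₂ = 14.5 × 1.89×10⁻⁸ = 2.75×10⁻⁷ J.

275 nJ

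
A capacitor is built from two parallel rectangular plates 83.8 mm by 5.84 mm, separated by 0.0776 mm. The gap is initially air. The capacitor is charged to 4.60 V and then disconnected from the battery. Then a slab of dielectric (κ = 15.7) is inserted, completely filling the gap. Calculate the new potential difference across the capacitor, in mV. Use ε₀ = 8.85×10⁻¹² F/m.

V ≈ 293 mV

A = 83.8 × 5.84 mm² = 4.89×10⁻⁴ m².
Initially C₁ = ε₀A/d = 8.85×10⁻¹² × 4.89×10⁻⁴ / 7.76×10⁻⁵ = 5.58×10⁻¹¹ F.
V₁ = 4.60 V.
Isolated ⇒ Q is held fixed. C₂ = 15.7 C₁ and V = Q/C, so V₂/V₁ = C₁/C₂ = 0.0637.
V₂ = 0.0637 × 4.60 = 0.293 V.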